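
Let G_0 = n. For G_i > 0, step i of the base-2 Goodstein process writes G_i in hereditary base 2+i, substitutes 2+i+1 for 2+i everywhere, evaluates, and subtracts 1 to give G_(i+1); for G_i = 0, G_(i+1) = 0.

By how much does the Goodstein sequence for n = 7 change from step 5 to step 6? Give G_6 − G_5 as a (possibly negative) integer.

15953672

step 0: 7 = 2^2 + 2 + 1; sub 3 for 2: 3^3 + 3 + 1; = 31; G_1 = 31−1 = 30
step 1: 30 = 3^3 + 3; sub 4 for 3: 4^4 + 4; = 260; G_2 = 260−1 = 259
step 2: 259 = 4^4 + 3; sub 5 for 4: 5^5 + 3; = 3128; G_3 = 3128−1 = 3127
step 3: 3127 = 5^5 + 2; sub 6 for 5: 6^6 + 2; = 46658; G_4 = 46658−1 = 46657
step 4: 46657 = 6^6 + 1; sub 7 for 6: 7^7 + 1; = 823544; G_5 = 823544−1 = 823543
step 5: 823543 = 7^7; sub 8 for 7: 8^8; = 16777216; G_6 = 16777216−1 = 16777215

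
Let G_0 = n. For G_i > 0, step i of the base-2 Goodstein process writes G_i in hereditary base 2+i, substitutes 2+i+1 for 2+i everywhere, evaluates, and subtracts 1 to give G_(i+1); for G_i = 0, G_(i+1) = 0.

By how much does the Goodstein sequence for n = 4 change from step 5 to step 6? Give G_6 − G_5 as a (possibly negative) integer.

30

G_0 = 4. HB_2(4) = 2^2. Bump = 27. G_1 = 26.
G_1 = 26. HB_3(26) = 2·3^2 + 2·3 + 2. Bump = 42. G_2 = 41.
G_2 = 41. HB_4(41) = 2·4^2 + 2·4 + 1. Bump = 61. G_3 = 60.
G_3 = 60. HB_5(60) = 2·5^2 + 2·5. Bump = 84. G_4 = 83.
G_4 = 83. HB_6(83) = 2·6^2 + 6 + 5. Bump = 110. G_5 = 109.
G_5 = 109. HB_7(109) = 2·7^2 + 7 + 4. Bump = 140. G_6 = 139.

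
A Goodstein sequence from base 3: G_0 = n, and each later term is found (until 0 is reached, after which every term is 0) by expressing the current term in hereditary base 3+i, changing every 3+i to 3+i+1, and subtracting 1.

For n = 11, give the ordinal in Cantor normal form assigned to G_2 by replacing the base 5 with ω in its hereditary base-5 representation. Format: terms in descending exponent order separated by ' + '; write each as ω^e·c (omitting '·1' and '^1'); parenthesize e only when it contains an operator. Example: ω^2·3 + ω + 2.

base 3: 11 = 3^2 + 2; at 4: 4^2 + 2 = 18; next = 17
base 4: 17 = 4^2 + 1; at 5: 5^2 + 1 = 26; next = 25

ω^2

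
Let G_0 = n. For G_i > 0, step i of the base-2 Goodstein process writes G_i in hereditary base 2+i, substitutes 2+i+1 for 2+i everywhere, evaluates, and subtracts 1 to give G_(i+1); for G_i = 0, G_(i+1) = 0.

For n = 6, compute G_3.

base 2: 6 = 2^2 + 2; at 3: 3^3 + 3 = 30; next = 29
base 3: 29 = 3^3 + 2; at 4: 4^4 + 2 = 258; next = 257
base 4: 257 = 4^4 + 1; at 5: 5^5 + 1 = 3126; next = 3125
base 5: 3125 = 5^5; at 6: 6^6 = 46656; next = 46655

3125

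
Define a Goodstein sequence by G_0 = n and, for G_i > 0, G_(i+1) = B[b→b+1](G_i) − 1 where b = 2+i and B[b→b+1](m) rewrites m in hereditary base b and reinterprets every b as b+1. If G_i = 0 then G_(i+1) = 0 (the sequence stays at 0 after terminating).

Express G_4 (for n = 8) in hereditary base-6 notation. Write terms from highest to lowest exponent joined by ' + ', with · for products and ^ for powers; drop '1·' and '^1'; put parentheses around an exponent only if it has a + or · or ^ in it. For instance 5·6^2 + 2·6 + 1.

2·6^6 + 2·6^2 + 6 + 5

G_0 = 8. HB_2(8) = 2^(2 + 1). Bump = 81. G_1 = 80.
G_1 = 80. HB_3(80) = 2·3^3 + 2·3^2 + 2·3 + 2. Bump = 554. G_2 = 553.
G_2 = 553. HB_4(553) = 2·4^4 + 2·4^2 + 2·4 + 1. Bump = 6311. G_3 = 6310.
G_3 = 6310. HB_5(6310) = 2·5^5 + 2·5^2 + 2·5. Bump = 93396. G_4 = 93395.
G_4 = 93395. HB_6(93395) = 2·6^6 + 2·6^2 + 6 + 5. Bump = 1647196. G_5 = 1647195.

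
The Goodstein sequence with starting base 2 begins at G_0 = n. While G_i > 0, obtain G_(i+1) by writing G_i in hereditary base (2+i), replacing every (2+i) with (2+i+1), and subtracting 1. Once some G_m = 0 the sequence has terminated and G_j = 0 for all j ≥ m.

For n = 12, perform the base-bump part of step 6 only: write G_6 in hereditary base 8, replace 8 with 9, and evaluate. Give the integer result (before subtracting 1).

3486784575

12 —HB2→ 2^(2 + 1) + 2^2 —bump→ 3^(3 + 1) + 3^3 = 108 —(−1)→ 107
107 —HB3→ 3^(3 + 1) + 2·3^2 + 2·3 + 2 —bump→ 4^(4 + 1) + 2·4^2 + 2·4 + 2 = 1066 —(−1)→ 1065
1065 —HB4→ 4^(4 + 1) + 2·4^2 + 2·4 + 1 —bump→ 5^(5 + 1) + 2·5^2 + 2·5 + 1 = 15686 —(−1)→ 15685
15685 —HB5→ 5^(5 + 1) + 2·5^2 + 2·5 —bump→ 6^(6 + 1) + 2·6^2 + 2·6 = 280020 —(−1)→ 280019
280019 —HB6→ 6^(6 + 1) + 2·6^2 + 6 + 5 —bump→ 7^(7 + 1) + 2·7^2 + 7 + 5 = 5764911 —(−1)→ 5764910
5764910 —HB7→ 7^(7 + 1) + 2·7^2 + 7 + 4 —bump→ 8^(8 + 1) + 2·8^2 + 8 + 4 = 134217868 —(−1)→ 134217867
134217867 —HB8→ 8^(8 + 1) + 2·8^2 + 8 + 3 —bump→ 9^(9 + 1) + 2·9^2 + 9 + 3 = 3486784575 —(−1)→ 3486784574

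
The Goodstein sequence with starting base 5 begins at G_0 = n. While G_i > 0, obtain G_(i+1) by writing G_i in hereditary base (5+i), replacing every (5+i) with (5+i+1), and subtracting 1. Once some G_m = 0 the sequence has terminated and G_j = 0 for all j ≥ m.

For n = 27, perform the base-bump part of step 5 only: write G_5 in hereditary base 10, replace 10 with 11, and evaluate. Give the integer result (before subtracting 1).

82

G_0 = 27. HB_5(27) = 5^2 + 2. Bump = 38. G_1 = 37.
G_1 = 37. HB_6(37) = 6^2 + 1. Bump = 50. G_2 = 49.
G_2 = 49. HB_7(49) = 7^2. Bump = 64. G_3 = 63.
G_3 = 63. HB_8(63) = 7·8 + 7. Bump = 70. G_4 = 69.
G_4 = 69. HB_9(69) = 7·9 + 6. Bump = 76. G_5 = 75.
G_5 = 75. HB_10(75) = 7·10 + 5. Bump = 82. G_6 = 81.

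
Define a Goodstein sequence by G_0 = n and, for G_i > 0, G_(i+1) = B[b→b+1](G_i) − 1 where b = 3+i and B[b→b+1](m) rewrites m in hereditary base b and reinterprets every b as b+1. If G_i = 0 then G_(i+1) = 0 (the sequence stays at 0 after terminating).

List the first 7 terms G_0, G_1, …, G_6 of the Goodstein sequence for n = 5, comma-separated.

5 —HB3→ 3 + 2 —bump→ 4 + 2 = 6 —(−1)→ 5
5 —HB4→ 4 + 1 —bump→ 5 + 1 = 6 —(−1)→ 5
5 —HB5→ 5 —bump→ 6 = 6 —(−1)→ 5
5 —HB6→ 5 —bump→ 5 = 5 —(−1)→ 4
4 —HB7→ 4 —bump→ 4 = 4 —(−1)→ 3
3 —HB8→ 3 —bump→ 3 = 3 —(−1)→ 2

5, 5, 5, 5, 4, 3, 2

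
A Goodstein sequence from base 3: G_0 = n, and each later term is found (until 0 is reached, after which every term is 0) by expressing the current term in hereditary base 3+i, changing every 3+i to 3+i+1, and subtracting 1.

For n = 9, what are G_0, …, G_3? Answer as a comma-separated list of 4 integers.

base 3: 9 = 3^2; at 4: 4^2 = 16; next = 15
base 4: 15 = 3·4 + 3; at 5: 3·5 + 3 = 18; next = 17
base 5: 17 = 3·5 + 2; at 6: 3·6 + 2 = 20; next = 19

9, 15, 17, 19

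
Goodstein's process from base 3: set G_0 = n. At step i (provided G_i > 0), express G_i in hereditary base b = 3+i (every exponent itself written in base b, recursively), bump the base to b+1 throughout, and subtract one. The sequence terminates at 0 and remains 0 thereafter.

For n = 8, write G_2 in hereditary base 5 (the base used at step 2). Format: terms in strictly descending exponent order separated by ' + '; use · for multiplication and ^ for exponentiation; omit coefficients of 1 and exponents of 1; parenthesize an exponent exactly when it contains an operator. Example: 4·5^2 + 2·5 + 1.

G_0 = 8. HB_3(8) = 2·3 + 2. Bump = 10. G_1 = 9.
G_1 = 9. HB_4(9) = 2·4 + 1. Bump = 11. G_2 = 10.
G_2 = 10. HB_5(10) = 2·5. Bump = 12. G_3 = 11.

2·5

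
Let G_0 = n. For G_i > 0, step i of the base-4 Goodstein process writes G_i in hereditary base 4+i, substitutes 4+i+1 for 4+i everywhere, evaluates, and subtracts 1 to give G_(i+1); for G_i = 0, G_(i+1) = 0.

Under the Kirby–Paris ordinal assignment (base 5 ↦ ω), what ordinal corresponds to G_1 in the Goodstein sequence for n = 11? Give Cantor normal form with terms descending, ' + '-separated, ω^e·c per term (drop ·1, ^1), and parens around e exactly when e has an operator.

[0] 11 ≡ 2·4 + 3 (base 4). Lift 5: 13. −1: 12.
[1] 12 ≡ 2·5 + 2 (base 5). Lift 6: 14. −1: 13.

ω·2 + 2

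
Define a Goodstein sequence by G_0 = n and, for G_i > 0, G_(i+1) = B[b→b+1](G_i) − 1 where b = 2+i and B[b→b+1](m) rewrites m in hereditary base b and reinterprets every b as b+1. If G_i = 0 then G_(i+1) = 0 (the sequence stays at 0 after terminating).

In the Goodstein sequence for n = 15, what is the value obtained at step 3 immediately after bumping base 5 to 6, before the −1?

326594

G_0 = 15. HB_2(15) = 2^(2 + 1) + 2^2 + 2 + 1. Bump = 112. G_1 = 111.
G_1 = 111. HB_3(111) = 3^(3 + 1) + 3^3 + 3. Bump = 1284. G_2 = 1283.
G_2 = 1283. HB_4(1283) = 4^(4 + 1) + 4^4 + 3. Bump = 18753. G_3 = 18752.
G_3 = 18752. HB_5(18752) = 5^(5 + 1) + 5^5 + 2. Bump = 326594. G_4 = 326593.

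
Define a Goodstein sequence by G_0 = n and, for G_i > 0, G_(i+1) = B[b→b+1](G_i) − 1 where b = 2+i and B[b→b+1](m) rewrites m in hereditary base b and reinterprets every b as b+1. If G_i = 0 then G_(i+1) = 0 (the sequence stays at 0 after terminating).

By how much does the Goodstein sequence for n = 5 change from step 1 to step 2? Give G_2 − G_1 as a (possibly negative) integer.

228

step 0: 5 = 2^2 + 1; sub 3 for 2: 3^3 + 1; = 28; G_1 = 28−1 = 27
step 1: 27 = 3^3; sub 4 for 3: 4^4; = 256; G_2 = 256−1 = 255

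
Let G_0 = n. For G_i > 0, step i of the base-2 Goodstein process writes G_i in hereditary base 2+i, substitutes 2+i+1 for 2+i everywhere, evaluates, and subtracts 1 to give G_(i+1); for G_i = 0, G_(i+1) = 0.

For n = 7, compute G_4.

G_0=7  [base 2] 2^2 + 2 + 1  →[2↦3]→  3^3 + 3 + 1 = 31  −1 ⇒ G_1=30
G_1=30  [base 3] 3^3 + 3  →[3↦4]→  4^4 + 4 = 260  −1 ⇒ G_2=259
G_2=259  [base 4] 4^4 + 3  →[4↦5]→  5^5 + 3 = 3128  −1 ⇒ G_3=3127
G_3=3127  [base 5] 5^5 + 2  →[5↦6]→  6^6 + 2 = 46658  −1 ⇒ G_4=46657
G_4=46657  [base 6] 6^6 + 1  →[6↦7]→  7^7 + 1 = 823544  −1 ⇒ G_5=823543

46657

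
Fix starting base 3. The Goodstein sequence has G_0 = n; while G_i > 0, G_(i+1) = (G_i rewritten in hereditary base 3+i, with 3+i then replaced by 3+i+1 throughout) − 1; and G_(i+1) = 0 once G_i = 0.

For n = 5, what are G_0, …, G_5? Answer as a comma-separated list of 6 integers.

5, 5, 5, 5, 4, 3

[0] 5 ≡ 3 + 2 (base 3). Lift 4: 6. −1: 5.
[1] 5 ≡ 4 + 1 (base 4). Lift 5: 6. −1: 5.
[2] 5 ≡ 5 (base 5). Lift 6: 6. −1: 5.
[3] 5 ≡ 5 (base 6). Lift 7: 5. −1: 4.
[4] 4 ≡ 4 (base 7). Lift 8: 4. −1: 3.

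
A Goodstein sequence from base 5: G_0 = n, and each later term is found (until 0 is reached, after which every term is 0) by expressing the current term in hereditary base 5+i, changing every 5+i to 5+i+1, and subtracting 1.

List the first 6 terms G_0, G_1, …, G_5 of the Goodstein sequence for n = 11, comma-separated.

(0) 11|_5 = 2·5 + 1 ↦ 2·6 + 1|_6 = 13 ⇒ 12
(1) 12|_6 = 2·6 ↦ 2·7|_7 = 14 ⇒ 13
(2) 13|_7 = 7 + 6 ↦ 8 + 6|_8 = 14 ⇒ 13
(3) 13|_8 = 8 + 5 ↦ 9 + 5|_9 = 14 ⇒ 13
(4) 13|_9 = 9 + 4 ↦ 10 + 4|_10 = 14 ⇒ 13

11, 12, 13, 13, 13, 13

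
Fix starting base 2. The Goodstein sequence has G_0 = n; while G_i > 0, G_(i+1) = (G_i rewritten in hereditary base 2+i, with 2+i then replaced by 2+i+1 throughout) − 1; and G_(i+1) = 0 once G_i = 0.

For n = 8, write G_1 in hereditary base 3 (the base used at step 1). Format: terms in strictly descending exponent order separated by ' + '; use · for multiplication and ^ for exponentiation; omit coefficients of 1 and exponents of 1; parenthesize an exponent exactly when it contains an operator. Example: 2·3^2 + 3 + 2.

G_0=8  [base 2] 2^(2 + 1)  →[2↦3]→  3^(3 + 1) = 81  −1 ⇒ G_1=80
G_1=80  [base 3] 2·3^3 + 2·3^2 + 2·3 + 2  →[3↦4]→  2·4^4 + 2·4^2 + 2·4 + 2 = 554  −1 ⇒ G_2=553

2·3^3 + 2·3^2 + 2·3 + 2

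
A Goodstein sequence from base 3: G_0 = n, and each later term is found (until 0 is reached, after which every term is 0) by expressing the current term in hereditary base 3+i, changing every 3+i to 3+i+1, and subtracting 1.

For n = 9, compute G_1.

step 0: 9 = 3^2; sub 4 for 3: 4^2; = 16; G_1 = 16−1 = 15
step 1: 15 = 3·4 + 3; sub 5 for 4: 3·5 + 3; = 18; G_2 = 18−1 = 17

15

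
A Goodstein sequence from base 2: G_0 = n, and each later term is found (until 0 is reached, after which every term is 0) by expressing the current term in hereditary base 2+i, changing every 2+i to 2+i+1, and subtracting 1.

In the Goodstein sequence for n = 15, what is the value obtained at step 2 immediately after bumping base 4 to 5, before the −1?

G_0=15  [base 2] 2^(2 + 1) + 2^2 + 2 + 1  →[2↦3]→  3^(3 + 1) + 3^3 + 3 + 1 = 112  −1 ⇒ G_1=111
G_1=111  [base 3] 3^(3 + 1) + 3^3 + 3  →[3↦4]→  4^(4 + 1) + 4^4 + 4 = 1284  −1 ⇒ G_2=1283

18753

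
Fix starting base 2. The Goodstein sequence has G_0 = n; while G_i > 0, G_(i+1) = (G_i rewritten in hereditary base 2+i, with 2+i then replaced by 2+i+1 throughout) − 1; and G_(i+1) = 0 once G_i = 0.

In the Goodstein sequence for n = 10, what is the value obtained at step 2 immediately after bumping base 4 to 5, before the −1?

15626

i=0: 10 = 2^(2 + 1) + 2 (b=2); 2→3: 3^(3 + 1) + 3 = 84; 84−1 = 83
i=1: 83 = 3^(3 + 1) + 2 (b=3); 3→4: 4^(4 + 1) + 2 = 1026; 1026−1 = 1025
i=2: 1025 = 4^(4 + 1) + 1 (b=4); 4→5: 5^(5 + 1) + 1 = 15626; 15626−1 = 15625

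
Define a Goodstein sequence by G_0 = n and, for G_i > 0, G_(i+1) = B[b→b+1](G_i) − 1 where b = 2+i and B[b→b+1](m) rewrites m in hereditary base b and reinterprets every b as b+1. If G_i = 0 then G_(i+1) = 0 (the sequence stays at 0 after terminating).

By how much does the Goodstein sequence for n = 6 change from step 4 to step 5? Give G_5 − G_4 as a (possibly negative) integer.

51384

(0) 6|_2 = 2^2 + 2 ↦ 3^3 + 3|_3 = 30 ⇒ 29
(1) 29|_3 = 3^3 + 2 ↦ 4^4 + 2|_4 = 258 ⇒ 257
(2) 257|_4 = 4^4 + 1 ↦ 5^5 + 1|_5 = 3126 ⇒ 3125
(3) 3125|_5 = 5^5 ↦ 6^6|_6 = 46656 ⇒ 46655
(4) 46655|_6 = 5·6^5 + 5·6^4 + 5·6^3 + 5·6^2 + 5·6 + 5 ↦ 5·7^5 + 5·7^4 + 5·7^3 + 5·7^2 + 5·7 + 5|_7 = 98040 ⇒ 98039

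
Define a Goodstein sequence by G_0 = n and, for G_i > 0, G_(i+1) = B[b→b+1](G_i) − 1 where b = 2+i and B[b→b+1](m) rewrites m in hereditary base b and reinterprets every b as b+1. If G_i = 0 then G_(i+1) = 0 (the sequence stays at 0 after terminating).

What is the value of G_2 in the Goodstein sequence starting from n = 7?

259

G_0=7  [base 2] 2^2 + 2 + 1  →[2↦3]→  3^3 + 3 + 1 = 31  −1 ⇒ G_1=30
G_1=30  [base 3] 3^3 + 3  →[3↦4]→  4^4 + 4 = 260  −1 ⇒ G_2=259
G_2=259  [base 4] 4^4 + 3  →[4↦5]→  5^5 + 3 = 3128  −1 ⇒ G_3=3127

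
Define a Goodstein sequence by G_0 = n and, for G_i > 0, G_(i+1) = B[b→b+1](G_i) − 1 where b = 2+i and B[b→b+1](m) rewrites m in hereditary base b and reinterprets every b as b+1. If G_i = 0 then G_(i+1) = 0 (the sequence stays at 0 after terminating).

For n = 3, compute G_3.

2

[0] 3 ≡ 2 + 1 (base 2). Lift 3: 4. −1: 3.
[1] 3 ≡ 3 (base 3). Lift 4: 4. −1: 3.
[2] 3 ≡ 3 (base 4). Lift 5: 3. −1: 2.
[3] 2 ≡ 2 (base 5). Lift 6: 2. −1: 1.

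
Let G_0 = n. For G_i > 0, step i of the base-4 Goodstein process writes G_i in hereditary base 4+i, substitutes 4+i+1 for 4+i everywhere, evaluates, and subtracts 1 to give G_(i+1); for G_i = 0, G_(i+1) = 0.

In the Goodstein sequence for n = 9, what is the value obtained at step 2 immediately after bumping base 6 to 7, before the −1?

(0) 9|_4 = 2·4 + 1 ↦ 2·5 + 1|_5 = 11 ⇒ 10
(1) 10|_5 = 2·5 ↦ 2·6|_6 = 12 ⇒ 11

12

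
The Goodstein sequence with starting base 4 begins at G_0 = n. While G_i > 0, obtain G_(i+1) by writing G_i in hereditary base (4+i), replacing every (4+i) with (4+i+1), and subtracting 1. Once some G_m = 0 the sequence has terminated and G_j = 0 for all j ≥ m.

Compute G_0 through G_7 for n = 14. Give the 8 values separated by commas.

(0) 14|_4 = 3·4 + 2 ↦ 3·5 + 2|_5 = 17 ⇒ 16
(1) 16|_5 = 3·5 + 1 ↦ 3·6 + 1|_6 = 19 ⇒ 18
(2) 18|_6 = 3·6 ↦ 3·7|_7 = 21 ⇒ 20
(3) 20|_7 = 2·7 + 6 ↦ 2·8 + 6|_8 = 22 ⇒ 21
(4) 21|_8 = 2·8 + 5 ↦ 2·9 + 5|_9 = 23 ⇒ 22
(5) 22|_9 = 2·9 + 4 ↦ 2·10 + 4|_10 = 24 ⇒ 23
(6) 23|_10 = 2·10 + 3 ↦ 2·11 + 3|_11 = 25 ⇒ 24

14, 16, 18, 20, 21, 22, 23, 24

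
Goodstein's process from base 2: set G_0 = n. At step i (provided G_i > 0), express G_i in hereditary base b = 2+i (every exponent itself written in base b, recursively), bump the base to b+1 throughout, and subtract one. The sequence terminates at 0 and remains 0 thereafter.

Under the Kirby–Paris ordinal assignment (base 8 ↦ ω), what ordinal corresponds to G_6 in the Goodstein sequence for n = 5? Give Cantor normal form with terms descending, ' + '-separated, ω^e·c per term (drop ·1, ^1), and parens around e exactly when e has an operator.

G_0 = 5. HB_2(5) = 2^2 + 1. Bump = 28. G_1 = 27.
G_1 = 27. HB_3(27) = 3^3. Bump = 256. G_2 = 255.
G_2 = 255. HB_4(255) = 3·4^3 + 3·4^2 + 3·4 + 3. Bump = 468. G_3 = 467.
G_3 = 467. HB_5(467) = 3·5^3 + 3·5^2 + 3·5 + 2. Bump = 776. G_4 = 775.
G_4 = 775. HB_6(775) = 3·6^3 + 3·6^2 + 3·6 + 1. Bump = 1198. G_5 = 1197.
G_5 = 1197. HB_7(1197) = 3·7^3 + 3·7^2 + 3·7. Bump = 1752. G_6 = 1751.

ω^3·3 + ω^2·3 + ω·2 + 7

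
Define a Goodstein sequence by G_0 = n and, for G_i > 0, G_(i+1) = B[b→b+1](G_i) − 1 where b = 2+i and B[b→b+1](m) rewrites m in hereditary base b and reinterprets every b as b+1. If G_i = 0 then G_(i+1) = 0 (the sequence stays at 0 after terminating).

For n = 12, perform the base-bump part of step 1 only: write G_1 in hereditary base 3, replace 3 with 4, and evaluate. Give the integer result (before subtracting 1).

1066

base 2: 12 = 2^(2 + 1) + 2^2; at 3: 3^(3 + 1) + 3^3 = 108; next = 107
base 3: 107 = 3^(3 + 1) + 2·3^2 + 2·3 + 2; at 4: 4^(4 + 1) + 2·4^2 + 2·4 + 2 = 1066; next = 1065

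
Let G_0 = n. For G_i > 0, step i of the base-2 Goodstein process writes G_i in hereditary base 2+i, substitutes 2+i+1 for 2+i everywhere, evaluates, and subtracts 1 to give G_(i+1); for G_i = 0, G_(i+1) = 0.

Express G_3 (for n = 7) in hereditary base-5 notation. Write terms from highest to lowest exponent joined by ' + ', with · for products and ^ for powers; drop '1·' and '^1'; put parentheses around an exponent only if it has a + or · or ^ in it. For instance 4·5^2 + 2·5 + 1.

G_0 = 7. HB_2(7) = 2^2 + 2 + 1. Bump = 31. G_1 = 30.
G_1 = 30. HB_3(30) = 3^3 + 3. Bump = 260. G_2 = 259.
G_2 = 259. HB_4(259) = 4^4 + 3. Bump = 3128. G_3 = 3127.
G_3 = 3127. HB_5(3127) = 5^5 + 2. Bump = 46658. G_4 = 46657.

5^5 + 2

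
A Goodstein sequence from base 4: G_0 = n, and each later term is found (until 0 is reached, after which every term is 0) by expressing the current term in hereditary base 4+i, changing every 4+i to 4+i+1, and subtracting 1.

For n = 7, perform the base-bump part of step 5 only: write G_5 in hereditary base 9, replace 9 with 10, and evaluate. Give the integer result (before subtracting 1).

[0] 7 ≡ 4 + 3 (base 4). Lift 5: 8. −1: 7.
[1] 7 ≡ 5 + 2 (base 5). Lift 6: 8. −1: 7.
[2] 7 ≡ 6 + 1 (base 6). Lift 7: 8. −1: 7.
[3] 7 ≡ 7 (base 7). Lift 8: 8. −1: 7.
[4] 7 ≡ 7 (base 8). Lift 9: 7. −1: 6.
[5] 6 ≡ 6 (base 9). Lift 10: 6. −1: 5.

6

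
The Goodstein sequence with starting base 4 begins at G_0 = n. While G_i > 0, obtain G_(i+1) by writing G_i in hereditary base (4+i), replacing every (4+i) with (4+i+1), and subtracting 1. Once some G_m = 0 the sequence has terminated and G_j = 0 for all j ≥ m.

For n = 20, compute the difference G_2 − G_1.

base 4: 20 = 4^2 + 4; at 5: 5^2 + 5 = 30; next = 29
base 5: 29 = 5^2 + 4; at 6: 6^2 + 4 = 40; next = 39

10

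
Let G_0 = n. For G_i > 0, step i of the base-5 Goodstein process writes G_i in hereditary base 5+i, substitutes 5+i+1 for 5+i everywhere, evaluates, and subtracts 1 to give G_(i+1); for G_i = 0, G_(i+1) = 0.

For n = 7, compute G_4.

6

G_0=7  [base 5] 5 + 2  →[5↦6]→  6 + 2 = 8  −1 ⇒ G_1=7
G_1=7  [base 6] 6 + 1  →[6↦7]→  7 + 1 = 8  −1 ⇒ G_2=7
G_2=7  [base 7] 7  →[7↦8]→  8 = 8  −1 ⇒ G_3=7
G_3=7  [base 8] 7  →[8↦9]→  7 = 7  −1 ⇒ G_4=6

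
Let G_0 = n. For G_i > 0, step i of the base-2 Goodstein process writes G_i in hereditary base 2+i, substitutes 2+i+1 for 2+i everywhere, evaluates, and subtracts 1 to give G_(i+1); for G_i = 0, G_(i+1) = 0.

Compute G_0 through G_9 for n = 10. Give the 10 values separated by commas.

10, 83, 1025, 15625, 279935, 4215754, 84073323, 1937434592, 50000555551, 1426559238830

base 2: 10 = 2^(2 + 1) + 2; at 3: 3^(3 + 1) + 3 = 84; next = 83
base 3: 83 = 3^(3 + 1) + 2; at 4: 4^(4 + 1) + 2 = 1026; next = 1025
base 4: 1025 = 4^(4 + 1) + 1; at 5: 5^(5 + 1) + 1 = 15626; next = 15625
base 5: 15625 = 5^(5 + 1); at 6: 6^(6 + 1) = 279936; next = 279935
base 6: 279935 = 5·6^6 + 5·6^5 + 5·6^4 + 5·6^3 + 5·6^2 + 5·6 + 5; at 7: 5·7^7 + 5·7^5 + 5·7^4 + 5·7^3 + 5·7^2 + 5·7 + 5 = 4215755; next = 4215754
base 7: 4215754 = 5·7^7 + 5·7^5 + 5·7^4 + 5·7^3 + 5·7^2 + 5·7 + 4; at 8: 5·8^8 + 5·8^5 + 5·8^4 + 5·8^3 + 5·8^2 + 5·8 + 4 = 84073324; next = 84073323
base 8: 84073323 = 5·8^8 + 5·8^5 + 5·8^4 + 5·8^3 + 5·8^2 + 5·8 + 3; at 9: 5·9^9 + 5·9^5 + 5·9^4 + 5·9^3 + 5·9^2 + 5·9 + 3 = 1937434593; next = 1937434592
base 9: 1937434592 = 5·9^9 + 5·9^5 + 5·9^4 + 5·9^3 + 5·9^2 + 5·9 + 2; at 10: 5·10^10 + 5·10^5 + 5·10^4 + 5·10^3 + 5·10^2 + 5·10 + 2 = 50000555552; next = 50000555551
base 10: 50000555551 = 5·10^10 + 5·10^5 + 5·10^4 + 5·10^3 + 5·10^2 + 5·10 + 1; at 11: 5·11^11 + 5·11^5 + 5·11^4 + 5·11^3 + 5·11^2 + 5·11 + 1 = 1426559238831; next = 1426559238830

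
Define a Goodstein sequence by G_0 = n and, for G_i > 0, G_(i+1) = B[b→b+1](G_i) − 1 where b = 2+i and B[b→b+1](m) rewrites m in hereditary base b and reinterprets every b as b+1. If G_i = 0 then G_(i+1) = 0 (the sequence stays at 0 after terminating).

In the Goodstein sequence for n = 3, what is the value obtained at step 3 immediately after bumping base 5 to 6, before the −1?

3 —HB2→ 2 + 1 —bump→ 3 + 1 = 4 —(−1)→ 3
3 —HB3→ 3 —bump→ 4 = 4 —(−1)→ 3
3 —HB4→ 3 —bump→ 3 = 3 —(−1)→ 2
2 —HB5→ 2 —bump→ 2 = 2 —(−1)→ 1

2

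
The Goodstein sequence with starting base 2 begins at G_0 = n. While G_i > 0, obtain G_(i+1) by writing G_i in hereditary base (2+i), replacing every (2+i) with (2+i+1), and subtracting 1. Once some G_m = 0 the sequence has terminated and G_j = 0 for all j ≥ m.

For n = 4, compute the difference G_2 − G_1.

step 0: 4 = 2^2; sub 3 for 2: 3^3; = 27; G_1 = 27−1 = 26
step 1: 26 = 2·3^2 + 2·3 + 2; sub 4 for 3: 2·4^2 + 2·4 + 2; = 42; G_2 = 42−1 = 41

15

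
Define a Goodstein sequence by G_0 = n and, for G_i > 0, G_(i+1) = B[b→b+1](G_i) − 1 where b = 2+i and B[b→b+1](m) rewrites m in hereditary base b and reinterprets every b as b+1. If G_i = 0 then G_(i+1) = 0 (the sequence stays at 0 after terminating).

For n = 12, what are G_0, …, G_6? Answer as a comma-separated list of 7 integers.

12, 107, 1065, 15685, 280019, 5764910, 134217867

12 —HB2→ 2^(2 + 1) + 2^2 —bump→ 3^(3 + 1) + 3^3 = 108 —(−1)→ 107
107 —HB3→ 3^(3 + 1) + 2·3^2 + 2·3 + 2 —bump→ 4^(4 + 1) + 2·4^2 + 2·4 + 2 = 1066 —(−1)→ 1065
1065 —HB4→ 4^(4 + 1) + 2·4^2 + 2·4 + 1 —bump→ 5^(5 + 1) + 2·5^2 + 2·5 + 1 = 15686 —(−1)→ 15685
15685 —HB5→ 5^(5 + 1) + 2·5^2 + 2·5 —bump→ 6^(6 + 1) + 2·6^2 + 2·6 = 280020 —(−1)→ 280019
280019 —HB6→ 6^(6 + 1) + 2·6^2 + 6 + 5 —bump→ 7^(7 + 1) + 2·7^2 + 7 + 5 = 5764911 —(−1)→ 5764910
5764910 —HB7→ 7^(7 + 1) + 2·7^2 + 7 + 4 —bump→ 8^(8 + 1) + 2·8^2 + 8 + 4 = 134217868 —(−1)→ 134217867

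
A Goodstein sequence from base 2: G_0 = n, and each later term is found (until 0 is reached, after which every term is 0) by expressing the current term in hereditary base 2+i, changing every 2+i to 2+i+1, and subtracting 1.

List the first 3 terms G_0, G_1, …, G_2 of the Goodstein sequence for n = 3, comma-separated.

3 —HB2→ 2 + 1 —bump→ 3 + 1 = 4 —(−1)→ 3
3 —HB3→ 3 —bump→ 4 = 4 —(−1)→ 3

3, 3, 3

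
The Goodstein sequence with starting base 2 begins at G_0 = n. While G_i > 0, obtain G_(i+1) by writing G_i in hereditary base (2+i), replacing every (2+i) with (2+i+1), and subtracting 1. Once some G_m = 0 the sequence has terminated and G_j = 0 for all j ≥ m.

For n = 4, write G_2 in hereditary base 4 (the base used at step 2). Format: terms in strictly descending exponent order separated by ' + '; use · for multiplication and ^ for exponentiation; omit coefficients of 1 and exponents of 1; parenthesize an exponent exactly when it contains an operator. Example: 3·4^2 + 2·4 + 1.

2·4^2 + 2·4 + 1

[0] 4 ≡ 2^2 (base 2). Lift 3: 27. −1: 26.
[1] 26 ≡ 2·3^2 + 2·3 + 2 (base 3). Lift 4: 42. −1: 41.
[2] 41 ≡ 2·4^2 + 2·4 + 1 (base 4). Lift 5: 61. −1: 60.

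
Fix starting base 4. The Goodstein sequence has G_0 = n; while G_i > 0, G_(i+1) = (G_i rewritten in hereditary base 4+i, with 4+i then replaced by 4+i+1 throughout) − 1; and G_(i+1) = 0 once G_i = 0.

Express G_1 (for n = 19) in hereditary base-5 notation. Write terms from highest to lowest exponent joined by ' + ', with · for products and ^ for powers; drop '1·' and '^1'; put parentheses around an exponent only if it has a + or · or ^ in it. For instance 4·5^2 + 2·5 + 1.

5^2 + 2

19 —HB4→ 4^2 + 3 —bump→ 5^2 + 3 = 28 —(−1)→ 27
27 —HB5→ 5^2 + 2 —bump→ 6^2 + 2 = 38 —(−1)→ 37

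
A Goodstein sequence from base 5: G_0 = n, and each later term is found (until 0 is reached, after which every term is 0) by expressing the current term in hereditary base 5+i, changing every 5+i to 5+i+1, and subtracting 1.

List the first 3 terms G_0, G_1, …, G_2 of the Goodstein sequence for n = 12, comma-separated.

12, 13, 14

i=0: 12 = 2·5 + 2 (b=5); 5→6: 2·6 + 2 = 14; 14−1 = 13
i=1: 13 = 2·6 + 1 (b=6); 6→7: 2·7 + 1 = 15; 15−1 = 14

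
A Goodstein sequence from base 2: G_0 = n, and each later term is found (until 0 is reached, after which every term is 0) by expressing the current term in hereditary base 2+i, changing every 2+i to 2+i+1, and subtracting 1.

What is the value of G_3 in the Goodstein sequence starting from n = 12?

15685

(0) 12|_2 = 2^(2 + 1) + 2^2 ↦ 3^(3 + 1) + 3^3|_3 = 108 ⇒ 107
(1) 107|_3 = 3^(3 + 1) + 2·3^2 + 2·3 + 2 ↦ 4^(4 + 1) + 2·4^2 + 2·4 + 2|_4 = 1066 ⇒ 1065
(2) 1065|_4 = 4^(4 + 1) + 2·4^2 + 2·4 + 1 ↦ 5^(5 + 1) + 2·5^2 + 2·5 + 1|_5 = 15686 ⇒ 15685
(3) 15685|_5 = 5^(5 + 1) + 2·5^2 + 2·5 ↦ 6^(6 + 1) + 2·6^2 + 2·6|_6 = 280020 ⇒ 280019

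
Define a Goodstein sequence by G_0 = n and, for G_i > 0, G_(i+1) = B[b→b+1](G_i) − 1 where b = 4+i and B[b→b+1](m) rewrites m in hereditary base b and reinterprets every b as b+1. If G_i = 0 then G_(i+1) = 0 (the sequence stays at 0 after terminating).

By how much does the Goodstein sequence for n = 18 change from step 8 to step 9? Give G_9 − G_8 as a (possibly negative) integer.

[0] 18 ≡ 4^2 + 2 (base 4). Lift 5: 27. −1: 26.
[1] 26 ≡ 5^2 + 1 (base 5). Lift 6: 37. −1: 36.
[2] 36 ≡ 6^2 (base 6). Lift 7: 49. −1: 48.
[3] 48 ≡ 6·7 + 6 (base 7). Lift 8: 54. −1: 53.
[4] 53 ≡ 6·8 + 5 (base 8). Lift 9: 59. −1: 58.
[5] 58 ≡ 6·9 + 4 (base 9). Lift 10: 64. −1: 63.
[6] 63 ≡ 6·10 + 3 (base 10). Lift 11: 69. −1: 68.
[7] 68 ≡ 6·11 + 2 (base 11). Lift 12: 74. −1: 73.
[8] 73 ≡ 6·12 + 1 (base 12). Lift 13: 79. −1: 78.

5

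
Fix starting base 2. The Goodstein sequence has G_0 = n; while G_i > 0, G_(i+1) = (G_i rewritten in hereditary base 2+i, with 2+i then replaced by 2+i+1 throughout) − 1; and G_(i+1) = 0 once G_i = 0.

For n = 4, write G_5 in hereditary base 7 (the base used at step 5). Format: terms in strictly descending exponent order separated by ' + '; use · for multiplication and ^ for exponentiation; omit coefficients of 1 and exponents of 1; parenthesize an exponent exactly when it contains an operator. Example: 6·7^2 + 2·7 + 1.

2·7^2 + 7 + 4

[0] 4 ≡ 2^2 (base 2). Lift 3: 27. −1: 26.
[1] 26 ≡ 2·3^2 + 2·3 + 2 (base 3). Lift 4: 42. −1: 41.
[2] 41 ≡ 2·4^2 + 2·4 + 1 (base 4). Lift 5: 61. −1: 60.
[3] 60 ≡ 2·5^2 + 2·5 (base 5). Lift 6: 84. −1: 83.
[4] 83 ≡ 2·6^2 + 6 + 5 (base 6). Lift 7: 110. −1: 109.
[5] 109 ≡ 2·7^2 + 7 + 4 (base 7). Lift 8: 140. −1: 139.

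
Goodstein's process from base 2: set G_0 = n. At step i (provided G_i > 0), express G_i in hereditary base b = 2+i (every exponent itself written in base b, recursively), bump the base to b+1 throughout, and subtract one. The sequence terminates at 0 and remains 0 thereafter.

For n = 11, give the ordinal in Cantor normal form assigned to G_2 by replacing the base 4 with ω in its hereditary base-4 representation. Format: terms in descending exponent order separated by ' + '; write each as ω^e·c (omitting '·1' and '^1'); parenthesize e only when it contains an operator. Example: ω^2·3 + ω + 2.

ω^(ω + 1) + 3

[0] 11 ≡ 2^(2 + 1) + 2 + 1 (base 2). Lift 3: 85. −1: 84.
[1] 84 ≡ 3^(3 + 1) + 3 (base 3). Lift 4: 1028. −1: 1027.
[2] 1027 ≡ 4^(4 + 1) + 3 (base 4). Lift 5: 15628. −1: 15627.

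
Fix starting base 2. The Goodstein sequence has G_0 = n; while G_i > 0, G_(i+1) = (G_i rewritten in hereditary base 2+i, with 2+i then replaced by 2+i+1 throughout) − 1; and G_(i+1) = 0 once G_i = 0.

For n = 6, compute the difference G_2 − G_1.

228

base 2: 6 = 2^2 + 2; at 3: 3^3 + 3 = 30; next = 29
base 3: 29 = 3^3 + 2; at 4: 4^4 + 2 = 258; next = 257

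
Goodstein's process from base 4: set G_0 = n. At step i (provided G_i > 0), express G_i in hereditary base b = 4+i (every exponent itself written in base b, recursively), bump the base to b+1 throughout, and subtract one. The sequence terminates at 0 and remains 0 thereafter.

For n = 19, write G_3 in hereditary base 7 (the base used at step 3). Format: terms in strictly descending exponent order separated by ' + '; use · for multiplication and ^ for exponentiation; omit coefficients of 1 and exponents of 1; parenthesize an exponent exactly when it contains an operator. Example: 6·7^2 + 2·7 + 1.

7^2

(0) 19|_4 = 4^2 + 3 ↦ 5^2 + 3|_5 = 28 ⇒ 27
(1) 27|_5 = 5^2 + 2 ↦ 6^2 + 2|_6 = 38 ⇒ 37
(2) 37|_6 = 6^2 + 1 ↦ 7^2 + 1|_7 = 50 ⇒ 49
(3) 49|_7 = 7^2 ↦ 8^2|_8 = 64 ⇒ 63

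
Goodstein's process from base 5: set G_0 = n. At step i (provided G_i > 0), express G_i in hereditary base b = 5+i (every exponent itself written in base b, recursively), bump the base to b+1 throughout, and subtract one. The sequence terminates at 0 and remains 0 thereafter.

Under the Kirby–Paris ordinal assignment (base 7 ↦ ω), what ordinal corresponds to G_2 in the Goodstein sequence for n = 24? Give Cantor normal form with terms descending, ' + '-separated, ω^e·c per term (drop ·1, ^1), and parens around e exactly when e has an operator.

ω·4 + 2

G_0 = 24. HB_5(24) = 4·5 + 4. Bump = 28. G_1 = 27.
G_1 = 27. HB_6(27) = 4·6 + 3. Bump = 31. G_2 = 30.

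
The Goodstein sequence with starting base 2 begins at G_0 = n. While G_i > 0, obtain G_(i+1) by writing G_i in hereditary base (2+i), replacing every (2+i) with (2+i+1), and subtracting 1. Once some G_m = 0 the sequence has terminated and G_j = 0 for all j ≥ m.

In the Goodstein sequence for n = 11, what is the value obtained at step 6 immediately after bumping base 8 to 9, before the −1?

G_0 = 11. HB_2(11) = 2^(2 + 1) + 2 + 1. Bump = 85. G_1 = 84.
G_1 = 84. HB_3(84) = 3^(3 + 1) + 3. Bump = 1028. G_2 = 1027.
G_2 = 1027. HB_4(1027) = 4^(4 + 1) + 3. Bump = 15628. G_3 = 15627.
G_3 = 15627. HB_5(15627) = 5^(5 + 1) + 2. Bump = 279938. G_4 = 279937.
G_4 = 279937. HB_6(279937) = 6^(6 + 1) + 1. Bump = 5764802. G_5 = 5764801.
G_5 = 5764801. HB_7(5764801) = 7^(7 + 1). Bump = 134217728. G_6 = 134217727.
G_6 = 134217727. HB_8(134217727) = 7·8^8 + 7·8^7 + 7·8^6 + 7·8^5 + 7·8^4 + 7·8^3 + 7·8^2 + 7·8 + 7. Bump = 2749609303. G_7 = 2749609302.

2749609303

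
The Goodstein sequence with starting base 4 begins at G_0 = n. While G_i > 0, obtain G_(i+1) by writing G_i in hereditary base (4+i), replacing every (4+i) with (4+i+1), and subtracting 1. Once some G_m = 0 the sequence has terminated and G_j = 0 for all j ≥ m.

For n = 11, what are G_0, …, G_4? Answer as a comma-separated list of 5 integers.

(0) 11|_4 = 2·4 + 3 ↦ 2·5 + 3|_5 = 13 ⇒ 12
(1) 12|_5 = 2·5 + 2 ↦ 2·6 + 2|_6 = 14 ⇒ 13
(2) 13|_6 = 2·6 + 1 ↦ 2·7 + 1|_7 = 15 ⇒ 14
(3) 14|_7 = 2·7 ↦ 2·8|_8 = 16 ⇒ 15

11, 12, 13, 14, 15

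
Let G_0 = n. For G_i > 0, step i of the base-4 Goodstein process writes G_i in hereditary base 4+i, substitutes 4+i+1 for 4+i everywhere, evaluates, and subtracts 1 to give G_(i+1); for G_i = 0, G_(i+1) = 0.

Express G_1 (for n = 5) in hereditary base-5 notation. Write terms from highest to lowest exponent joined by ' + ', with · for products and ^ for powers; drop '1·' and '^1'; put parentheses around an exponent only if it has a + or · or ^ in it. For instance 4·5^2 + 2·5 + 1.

5

(0) 5|_4 = 4 + 1 ↦ 5 + 1|_5 = 6 ⇒ 5
(1) 5|_5 = 5 ↦ 6|_6 = 6 ⇒ 5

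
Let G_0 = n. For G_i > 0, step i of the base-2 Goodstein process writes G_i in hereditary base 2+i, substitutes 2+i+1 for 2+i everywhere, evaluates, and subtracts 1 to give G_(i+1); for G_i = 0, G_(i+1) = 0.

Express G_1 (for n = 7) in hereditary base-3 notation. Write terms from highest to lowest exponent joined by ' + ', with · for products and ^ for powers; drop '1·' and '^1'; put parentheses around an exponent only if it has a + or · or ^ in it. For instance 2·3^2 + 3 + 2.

(0) 7|_2 = 2^2 + 2 + 1 ↦ 3^3 + 3 + 1|_3 = 31 ⇒ 30
(1) 30|_3 = 3^3 + 3 ↦ 4^4 + 4|_4 = 260 ⇒ 259

3^3 + 3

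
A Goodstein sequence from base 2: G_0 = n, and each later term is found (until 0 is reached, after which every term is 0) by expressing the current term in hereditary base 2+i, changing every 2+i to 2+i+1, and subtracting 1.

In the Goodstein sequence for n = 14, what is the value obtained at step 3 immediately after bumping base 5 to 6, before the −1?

326592

G_0=14  [base 2] 2^(2 + 1) + 2^2 + 2  →[2↦3]→  3^(3 + 1) + 3^3 + 3 = 111  −1 ⇒ G_1=110
G_1=110  [base 3] 3^(3 + 1) + 3^3 + 2  →[3↦4]→  4^(4 + 1) + 4^4 + 2 = 1282  −1 ⇒ G_2=1281
G_2=1281  [base 4] 4^(4 + 1) + 4^4 + 1  →[4↦5]→  5^(5 + 1) + 5^5 + 1 = 18751  −1 ⇒ G_3=18750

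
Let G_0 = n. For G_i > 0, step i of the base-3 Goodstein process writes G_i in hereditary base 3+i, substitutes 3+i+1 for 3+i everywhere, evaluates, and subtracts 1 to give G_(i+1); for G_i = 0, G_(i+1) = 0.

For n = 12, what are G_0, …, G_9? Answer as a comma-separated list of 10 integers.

G_0=12  [base 3] 3^2 + 3  →[3↦4]→  4^2 + 4 = 20  −1 ⇒ G_1=19
G_1=19  [base 4] 4^2 + 3  →[4↦5]→  5^2 + 3 = 28  −1 ⇒ G_2=27
G_2=27  [base 5] 5^2 + 2  →[5↦6]→  6^2 + 2 = 38  −1 ⇒ G_3=37
G_3=37  [base 6] 6^2 + 1  →[6↦7]→  7^2 + 1 = 50  −1 ⇒ G_4=49
G_4=49  [base 7] 7^2  →[7↦8]→  8^2 = 64  −1 ⇒ G_5=63
G_5=63  [base 8] 7·8 + 7  →[8↦9]→  7·9 + 7 = 70  −1 ⇒ G_6=69
G_6=69  [base 9] 7·9 + 6  →[9↦10]→  7·10 + 6 = 76  −1 ⇒ G_7=75
G_7=75  [base 10] 7·10 + 5  →[10↦11]→  7·11 + 5 = 82  −1 ⇒ G_8=81
G_8=81  [base 11] 7·11 + 4  →[11↦12]→  7·12 + 4 = 88  −1 ⇒ G_9=87

12, 19, 27, 37, 49, 63, 69, 75, 81, 87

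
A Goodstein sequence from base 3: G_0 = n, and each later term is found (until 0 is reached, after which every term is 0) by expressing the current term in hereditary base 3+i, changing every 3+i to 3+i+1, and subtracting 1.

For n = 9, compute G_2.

17

step 0: 9 = 3^2; sub 4 for 3: 4^2; = 16; G_1 = 16−1 = 15
step 1: 15 = 3·4 + 3; sub 5 for 4: 3·5 + 3; = 18; G_2 = 18−1 = 17
step 2: 17 = 3·5 + 2; sub 6 for 5: 3·6 + 2; = 20; G_3 = 20−1 = 19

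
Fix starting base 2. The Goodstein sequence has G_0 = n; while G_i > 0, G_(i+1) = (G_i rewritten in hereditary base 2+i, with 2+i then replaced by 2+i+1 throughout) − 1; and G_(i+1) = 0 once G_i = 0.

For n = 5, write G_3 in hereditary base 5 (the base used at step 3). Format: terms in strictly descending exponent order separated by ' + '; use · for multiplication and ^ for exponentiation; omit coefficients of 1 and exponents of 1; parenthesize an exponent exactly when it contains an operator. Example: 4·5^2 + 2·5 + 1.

3·5^3 + 3·5^2 + 3·5 + 2

[0] 5 ≡ 2^2 + 1 (base 2). Lift 3: 28. −1: 27.
[1] 27 ≡ 3^3 (base 3). Lift 4: 256. −1: 255.
[2] 255 ≡ 3·4^3 + 3·4^2 + 3·4 + 3 (base 4). Lift 5: 468. −1: 467.
[3] 467 ≡ 3·5^3 + 3·5^2 + 3·5 + 2 (base 5). Lift 6: 776. −1: 775.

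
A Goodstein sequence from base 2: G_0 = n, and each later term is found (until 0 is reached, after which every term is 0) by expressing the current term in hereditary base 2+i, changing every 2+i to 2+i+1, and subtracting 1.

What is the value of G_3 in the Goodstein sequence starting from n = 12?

15685

step 0: 12 = 2^(2 + 1) + 2^2; sub 3 for 2: 3^(3 + 1) + 3^3; = 108; G_1 = 108−1 = 107
step 1: 107 = 3^(3 + 1) + 2·3^2 + 2·3 + 2; sub 4 for 3: 4^(4 + 1) + 2·4^2 + 2·4 + 2; = 1066; G_2 = 1066−1 = 1065
step 2: 1065 = 4^(4 + 1) + 2·4^2 + 2·4 + 1; sub 5 for 4: 5^(5 + 1) + 2·5^2 + 2·5 + 1; = 15686; G_3 = 15686−1 = 15685
step 3: 15685 = 5^(5 + 1) + 2·5^2 + 2·5; sub 6 for 5: 6^(6 + 1) + 2·6^2 + 2·6; = 280020; G_4 = 280020−1 = 280019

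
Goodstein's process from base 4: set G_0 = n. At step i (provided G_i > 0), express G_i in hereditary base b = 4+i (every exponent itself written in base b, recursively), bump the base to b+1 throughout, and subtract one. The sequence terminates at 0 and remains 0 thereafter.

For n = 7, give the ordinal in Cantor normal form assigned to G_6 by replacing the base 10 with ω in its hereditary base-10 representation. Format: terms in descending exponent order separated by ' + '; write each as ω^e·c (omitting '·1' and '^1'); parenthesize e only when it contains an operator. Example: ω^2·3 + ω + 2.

5

G_0 = 7. HB_4(7) = 4 + 3. Bump = 8. G_1 = 7.
G_1 = 7. HB_5(7) = 5 + 2. Bump = 8. G_2 = 7.
G_2 = 7. HB_6(7) = 6 + 1. Bump = 8. G_3 = 7.
G_3 = 7. HB_7(7) = 7. Bump = 8. G_4 = 7.
G_4 = 7. HB_8(7) = 7. Bump = 7. G_5 = 6.
G_5 = 6. HB_9(6) = 6. Bump = 6. G_6 = 5.
G_6 = 5. HB_10(5) = 5. Bump = 5. G_7 = 4.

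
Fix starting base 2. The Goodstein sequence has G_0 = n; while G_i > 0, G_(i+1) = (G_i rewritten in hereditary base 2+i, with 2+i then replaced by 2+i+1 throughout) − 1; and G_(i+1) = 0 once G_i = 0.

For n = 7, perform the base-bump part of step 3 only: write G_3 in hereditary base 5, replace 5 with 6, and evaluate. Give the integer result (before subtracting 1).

46658

i=0: 7 = 2^2 + 2 + 1 (b=2); 2→3: 3^3 + 3 + 1 = 31; 31−1 = 30
i=1: 30 = 3^3 + 3 (b=3); 3→4: 4^4 + 4 = 260; 260−1 = 259
i=2: 259 = 4^4 + 3 (b=4); 4→5: 5^5 + 3 = 3128; 3128−1 = 3127
i=3: 3127 = 5^5 + 2 (b=5); 5→6: 6^6 + 2 = 46658; 46658−1 = 46657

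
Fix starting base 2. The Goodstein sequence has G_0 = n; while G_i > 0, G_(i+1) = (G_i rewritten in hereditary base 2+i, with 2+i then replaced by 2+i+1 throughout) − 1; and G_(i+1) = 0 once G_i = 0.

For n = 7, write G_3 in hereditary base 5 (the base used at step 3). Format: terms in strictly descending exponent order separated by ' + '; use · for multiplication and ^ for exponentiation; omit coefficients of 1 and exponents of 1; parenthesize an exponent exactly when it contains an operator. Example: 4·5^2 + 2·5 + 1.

G_0 = 7. HB_2(7) = 2^2 + 2 + 1. Bump = 31. G_1 = 30.
G_1 = 30. HB_3(30) = 3^3 + 3. Bump = 260. G_2 = 259.
G_2 = 259. HB_4(259) = 4^4 + 3. Bump = 3128. G_3 = 3127.
G_3 = 3127. HB_5(3127) = 5^5 + 2. Bump = 46658. G_4 = 46657.

5^5 + 2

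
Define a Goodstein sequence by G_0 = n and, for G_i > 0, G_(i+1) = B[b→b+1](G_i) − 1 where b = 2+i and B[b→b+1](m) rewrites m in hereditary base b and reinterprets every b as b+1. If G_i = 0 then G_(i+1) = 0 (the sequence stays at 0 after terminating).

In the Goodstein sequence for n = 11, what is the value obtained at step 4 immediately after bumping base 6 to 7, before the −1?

5764802

11 —HB2→ 2^(2 + 1) + 2 + 1 —bump→ 3^(3 + 1) + 3 + 1 = 85 —(−1)→ 84
84 —HB3→ 3^(3 + 1) + 3 —bump→ 4^(4 + 1) + 4 = 1028 —(−1)→ 1027
1027 —HB4→ 4^(4 + 1) + 3 —bump→ 5^(5 + 1) + 3 = 15628 —(−1)→ 15627
15627 —HB5→ 5^(5 + 1) + 2 —bump→ 6^(6 + 1) + 2 = 279938 —(−1)→ 279937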